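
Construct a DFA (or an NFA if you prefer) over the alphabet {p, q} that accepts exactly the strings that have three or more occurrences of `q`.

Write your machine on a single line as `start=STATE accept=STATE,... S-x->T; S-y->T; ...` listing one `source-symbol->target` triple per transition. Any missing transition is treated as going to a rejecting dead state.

start=S0; accept=S3,S4; S0-p->S0; S0-q->S1; S1-p->S1; S1-q->S2; S2-p->S2; S2-q->S3; S3-p->S3; S3-q->S4; S4-p->S4; S4-q->S4

Only the number of `q`s matters, and only up to 4. Make a chain S0 → S1 → S2 → S3 → S4 advanced by each `q` (with S4 absorbing); every other symbol self-loops. The accepting set is {S3, S4}.
        p   q  
>  S0   S0  S1 
   S1   S1  S2 
   S2   S2  S3 
 * S3   S3  S4 
 * S4   S4  S4 
(> = start, * = accepting)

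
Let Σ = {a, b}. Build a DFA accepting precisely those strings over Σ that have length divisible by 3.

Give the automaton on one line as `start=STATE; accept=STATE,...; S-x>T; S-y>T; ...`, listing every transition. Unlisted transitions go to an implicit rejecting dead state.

Only the length mod 3 matters, so use a 3-cycle: from any state, every input symbol moves to the next state, wrapping q2 back to q0. Mark q0 accepting.
        a   b  
>* q0   q1  q1 
   q1   q2  q2 
   q2   q0  q0 
(> = start, * = accepting)

start=q0; accept=q0; q0-a>q1; q0-b>q1; q1-a>q2; q1-b>q2; q2-a>q0; q2-b>q0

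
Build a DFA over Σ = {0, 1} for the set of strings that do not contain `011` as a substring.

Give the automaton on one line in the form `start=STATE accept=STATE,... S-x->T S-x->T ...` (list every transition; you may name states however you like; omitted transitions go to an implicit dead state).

This is the complement of 'contains `011`'. Use the same substring-matching states — S0 through S3 holding how much of `011` has just been matched — but flip the accepting set: everything except the trap S3 accepts.
With 4 states:
        0   1  
>* S0   S1  S0 
 * S1   S1  S2 
 * S2   S1  S3 
   S3   S3  S3 
(> = start, * = accepting)

start=S0 accept=S0,S1,S2 S0-0->S1 S0-1->S0 S1-0->S1 S1-1->S2 S2-0->S1 S2-1->S3 S3-0->S3 S3-1->S3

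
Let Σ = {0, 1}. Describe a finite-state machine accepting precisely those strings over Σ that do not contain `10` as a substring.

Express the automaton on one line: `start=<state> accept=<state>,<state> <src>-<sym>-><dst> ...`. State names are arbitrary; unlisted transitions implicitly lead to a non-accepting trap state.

Track partial matches of the forbidden pattern `10`. State q2 is a dead state reached once `10` has occurred; every other state accepts. q0 means no part of `10` is currently matched.
With 3 states:
        0   1  
>* q0   q0  q1 
 * q1   q2  q1 
   q2   q2  q2 
(> = start, * = accepting)

start=q0 accept=q0,q1 q0-0->q0 q0-1->q1 q1-0->q2 q1-1->q1 q2-0->q2 q2-1->q2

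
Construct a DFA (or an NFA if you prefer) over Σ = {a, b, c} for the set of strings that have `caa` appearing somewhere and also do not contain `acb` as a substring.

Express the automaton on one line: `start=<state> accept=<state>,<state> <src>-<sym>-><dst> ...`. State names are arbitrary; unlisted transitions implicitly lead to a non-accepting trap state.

Run two small machines in parallel and take their product. The first has 4 states tracking whether and how much of `caa` has been seen; the second has 4 states tracking partial matches of the forbidden pattern `acb`. A product state is a pair (one from each), accepting exactly when both do.
With 12 states:
          a    b    c  
>  q0     q1   q0   q2 
   q1     q1   q0   q3 
   q2     q4   q0   q2 
   q3     q4   q5   q2 
   q4     q6   q0   q3 
   q5     q5   q5   q7 
 * q6     q6   q8   q9 
   q7    q10   q5   q7 
 * q8     q6   q8   q8 
 * q9     q6  q11   q8 
   q10   q11   q5   q7 
   q11   q11  q11  q11 
(> = start, * = accepting)

start=q0 accept=q6,q8,q9 q0-a->q1 q0-b->q0 q0-c->q2 q1-a->q1 q1-b->q0 q1-c->q3 q2-a->q4 q2-b->q0 q2-c->q2 q3-a->q4 q3-b->q5 q3-c->q2 q4-a->q6 q4-b->q0 q4-c->q3 q5-a->q5 q5-b->q5 q5-c->q7 q6-a->q6 q6-b->q8 q6-c->q9 q7-a->q10 q7-b->q5 q7-c->q7 q8-a->q6 q8-b->q8 q8-c->q8 q9-a->q6 q9-b->q11 q9-c->q8 q10-a->q11 q10-b->q5 q10-c->q7 q11-a->q11 q11-b->q11 q11-c->q11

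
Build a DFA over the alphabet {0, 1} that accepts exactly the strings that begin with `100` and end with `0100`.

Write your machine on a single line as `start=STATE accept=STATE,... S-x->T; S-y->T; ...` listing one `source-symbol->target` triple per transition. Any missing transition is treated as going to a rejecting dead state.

Handle the two conditions separately and then intersect. One (5 states) tracks whether the input so far still matches the prefix `100`; the other (5 states) tracks how much of the suffix `0100` has currently been matched. Each combined state is a pair, one component from each; accept when both components accept.
13 states suffice.
          0    1  
>  s0     s1   s2 
   s1     s1   s3 
   s2     s4   s5 
   s3     s6   s5 
   s4     s7   s3 
   s5     s1   s5 
   s6     s8   s3 
   s7     s7   s9 
   s8     s1   s3 
   s9    s10  s11 
   s10   s12   s9 
   s11    s7  s11 
 * s12    s7   s9 
(> = start, * = accepting)

start=s0; accept=s12; s0-0->s1; s0-1->s2; s1-0->s1; s1-1->s3; s2-0->s4; s2-1->s5; s3-0->s6; s3-1->s5; s4-0->s7; s4-1->s3; s5-0->s1; s5-1->s5; s6-0->s8; s6-1->s3; s7-0->s7; s7-1->s9; s8-0->s1; s8-1->s3; s9-0->s10; s9-1->s11; s10-0->s12; s10-1->s9; s11-0->s7; s11-1->s11; s12-0->s7; s12-1->s9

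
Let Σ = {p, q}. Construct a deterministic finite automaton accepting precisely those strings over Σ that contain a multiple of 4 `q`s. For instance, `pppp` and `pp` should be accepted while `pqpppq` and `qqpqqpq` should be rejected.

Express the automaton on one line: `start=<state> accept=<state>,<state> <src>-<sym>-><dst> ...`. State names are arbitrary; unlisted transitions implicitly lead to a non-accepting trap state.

start=s0 accept=s0 s0-p->s0 s0-q->s1 s1-p->s1 s1-q->s2 s2-p->s2 s2-q->s3 s3-p->s3 s3-q->s0

Keep the running count of `q`s modulo 4: each `q` advances along the cycle s0 → s1 → s2 → s3 → s0 while other symbols loop. Accept at s0.
With 4 states:
        p   q  
>* s0   s0  s1 
   s1   s1  s2 
   s2   s2  s3 
   s3   s3  s0 
(> = start, * = accepting)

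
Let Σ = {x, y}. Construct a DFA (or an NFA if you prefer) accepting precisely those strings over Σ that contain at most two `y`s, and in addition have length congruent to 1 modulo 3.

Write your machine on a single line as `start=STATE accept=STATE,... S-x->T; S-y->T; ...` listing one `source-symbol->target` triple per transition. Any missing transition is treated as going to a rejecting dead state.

start=S0; accept=S1,S2,S9; S0-x->S1; S0-y->S2; S1-x->S3; S1-y->S4; S2-x->S4; S2-y->S5; S3-x->S0; S3-y->S6; S4-x->S6; S4-y->S7; S5-x->S7; S5-y->S8; S6-x->S2; S6-y->S9; S7-x->S9; S7-y->S10; S8-x->S10; S8-y->S10; S9-x->S5; S9-y->S11; S10-x->S11; S10-y->S11; S11-x->S8; S11-y->S8

Handle the two conditions separately and then intersect. The first has 4 states tracking the count of `y`s, saturating at 3; the second has 3 states tracking the input length modulo 3. A product state is a pair (one from each), accepting exactly when both do.
12 states suffice.
          x    y  
>  S0     S1   S2 
 * S1     S3   S4 
 * S2     S4   S5 
   S3     S0   S6 
   S4     S6   S7 
   S5     S7   S8 
   S6     S2   S9 
   S7     S9  S10 
   S8    S10  S10 
 * S9     S5  S11 
   S10   S11  S11 
   S11    S8   S8 
(> = start, * = accepting)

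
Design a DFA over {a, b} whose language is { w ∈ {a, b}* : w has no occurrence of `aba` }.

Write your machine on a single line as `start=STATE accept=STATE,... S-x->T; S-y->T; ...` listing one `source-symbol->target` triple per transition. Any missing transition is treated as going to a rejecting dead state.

start=S0; accept=S0,S1,S2; S0-a->S1; S0-b->S0; S1-a->S1; S1-b->S2; S2-a->S3; S2-b->S0; S3-a->S3; S3-b->S3

This is the complement of 'contains `aba`'. Use the same substring-matching states — S0 through S3 holding how much of `aba` has just been matched — but flip the accepting set: everything except the trap S3 accepts.
        a   b  
>* S0   S1  S0 
 * S1   S1  S2 
 * S2   S3  S0 
   S3   S3  S3 
(> = start, * = accepting)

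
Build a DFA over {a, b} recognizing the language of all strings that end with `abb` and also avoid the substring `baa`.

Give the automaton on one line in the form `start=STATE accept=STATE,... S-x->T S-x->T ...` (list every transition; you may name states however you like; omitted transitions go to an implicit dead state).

start=q0 accept=q5 q0-a->q1 q0-b->q2 q1-a->q1 q1-b->q3 q2-a->q4 q2-b->q2 q3-a->q4 q3-b->q5 q4-a->q6 q4-b->q3 q5-a->q4 q5-b->q2 q6-a->q6 q6-b->q6

Build one automaton per condition and run them in lockstep. One (4 states) tracks how much of the suffix `abb` has currently been matched; the other (4 states) tracks partial matches of the forbidden pattern `baa`. Each combined state is a pair, one component from each; accept when both components accept. Minimizing collapses redundant product states.
A 7-state machine:
        a   b  
>  q0   q1  q2 
   q1   q1  q3 
   q2   q4  q2 
   q3   q4  q5 
   q4   q6  q3 
 * q5   q4  q2 
   q6   q6  q6 
(> = start, * = accepting)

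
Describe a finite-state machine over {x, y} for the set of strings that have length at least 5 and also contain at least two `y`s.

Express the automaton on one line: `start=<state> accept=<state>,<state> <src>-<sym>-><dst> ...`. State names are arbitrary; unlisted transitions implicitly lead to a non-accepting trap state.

Handle the two conditions separately and then intersect. The first has 7 states tracking the input length, saturating at 6; the second has 4 states tracking the count of `y`s, saturating at 3. A product state is a pair (one from each), accepting exactly when both do.
22 states suffice.
          x    y  
>  q0     q1   q2 
   q1     q3   q4 
   q2     q4   q5 
   q3     q6   q7 
   q4     q7   q8 
   q5     q8   q9 
   q6    q10  q11 
   q7    q11  q12 
   q8    q12  q13 
   q9    q13  q13 
   q10   q14  q15 
   q11   q15  q16 
   q12   q16  q17 
   q13   q17  q17 
   q14   q18  q19 
   q15   q19  q20 
 * q16   q20  q21 
 * q17   q21  q21 
   q18   q18  q19 
   q19   q19  q20 
 * q20   q20  q21 
 * q21   q21  q21 
(> = start, * = accepting)

start=q0 accept=q16,q17,q20,q21 q0-x->q1 q0-y->q2 q1-x->q3 q1-y->q4 q2-x->q4 q2-y->q5 q3-x->q6 q3-y->q7 q4-x->q7 q4-y->q8 q5-x->q8 q5-y->q9 q6-x->q10 q6-y->q11 q7-x->q11 q7-y->q12 q8-x->q12 q8-y->q13 q9-x->q13 q9-y->q13 q10-x->q14 q10-y->q15 q11-x->q15 q11-y->q16 q12-x->q16 q12-y->q17 q13-x->q17 q13-y->q17 q14-x->q18 q14-y->q19 q15-x->q19 q15-y->q20 q16-x->q20 q16-y->q21 q17-x->q21 q17-y->q21 q18-x->q18 q18-y->q19 q19-x->q19 q19-y->q20 q20-x->q20 q20-y->q21 q21-x->q21 q21-y->q21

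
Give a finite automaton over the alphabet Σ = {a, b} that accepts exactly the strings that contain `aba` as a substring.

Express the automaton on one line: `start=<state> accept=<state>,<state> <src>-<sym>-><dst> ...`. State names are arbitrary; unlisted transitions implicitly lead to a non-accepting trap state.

start=s0 accept=s3 s0-a->s1 s0-b->s0 s1-a->s1 s1-b->s2 s2-a->s3 s2-b->s0 s3-a->s3 s3-b->s3

Track how much of `aba` has been matched so far: state s0 is no progress, s3 is the absorbing accept state reached once `aba` has occurred. Intermediate states record partial matches; on a mismatch, fall back to the longest reusable overlap.
4 states suffice.
        a   b  
>  s0   s1  s0 
   s1   s1  s2 
   s2   s3  s0 
 * s3   s3  s3 
(> = start, * = accepting)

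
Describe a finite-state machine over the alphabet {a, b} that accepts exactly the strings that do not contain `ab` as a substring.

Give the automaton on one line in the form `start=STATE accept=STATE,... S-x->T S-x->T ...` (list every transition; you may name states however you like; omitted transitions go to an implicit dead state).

This is the complement of 'contains `ab`'. Use the same substring-matching states — q0 through q2 holding how much of `ab` has just been matched — but flip the accepting set: everything except the trap q2 accepts.
        a   b  
>* q0   q1  q0 
 * q1   q1  q2 
   q2   q2  q2 
(> = start, * = accepting)

start=q0 accept=q0,q1 q0-a->q1 q0-b->q0 q1-a->q1 q1-b->q2 q2-a->q2 q2-b->q2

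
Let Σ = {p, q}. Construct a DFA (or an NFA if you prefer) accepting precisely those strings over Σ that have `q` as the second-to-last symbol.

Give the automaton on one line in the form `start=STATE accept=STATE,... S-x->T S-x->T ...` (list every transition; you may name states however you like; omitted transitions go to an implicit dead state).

start=S0 accept=S5,S6 S0-p->S1 S0-q->S2 S1-p->S3 S1-q->S4 S2-p->S5 S2-q->S6 S3-p->S3 S3-q->S4 S4-p->S5 S4-q->S6 S5-p->S3 S5-q->S4 S6-p->S5 S6-q->S6

A DFA must remember the last 2 symbols (since which symbol is second-to-last isn't known until the input ends). Use one state per possible window of the last ≤2 symbols; accept from those whose window starts with `q`.
        p   q  
>  S0   S1  S2 
   S1   S3  S4 
   S2   S5  S6 
   S3   S3  S4 
   S4   S5  S6 
 * S5   S3  S4 
 * S6   S5  S6 
(> = start, * = accepting)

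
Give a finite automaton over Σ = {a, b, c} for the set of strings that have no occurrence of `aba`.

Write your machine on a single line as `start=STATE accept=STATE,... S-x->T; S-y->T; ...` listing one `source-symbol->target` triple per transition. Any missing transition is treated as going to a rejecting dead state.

Track partial matches of the forbidden pattern `aba`. State S3 is a dead state reached once `aba` has occurred; every other state accepts. S0 means no part of `aba` is currently matched.
With 4 states:
        a   b   c  
>* S0   S1  S0  S0 
 * S1   S1  S2  S0 
 * S2   S3  S0  S0 
   S3   S3  S3  S3 
(> = start, * = accepting)

start=S0; accept=S0,S1,S2; S0-a->S1; S0-b->S0; S0-c->S0; S1-a->S1; S1-b->S2; S1-c->S0; S2-a->S3; S2-b->S0; S2-c->S0; S3-a->S3; S3-b->S3; S3-c->S3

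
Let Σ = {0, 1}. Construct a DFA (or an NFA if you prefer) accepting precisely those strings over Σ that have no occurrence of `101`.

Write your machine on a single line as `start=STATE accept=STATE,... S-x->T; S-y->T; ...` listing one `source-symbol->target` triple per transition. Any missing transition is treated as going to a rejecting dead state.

start=s0; accept=s0,s1,s2; s0-0->s0; s0-1->s1; s1-0->s2; s1-1->s1; s2-0->s0; s2-1->s3; s3-0->s3; s3-1->s3

This is the complement of 'contains `101`'. Use the same substring-matching states — s0 through s3 holding how much of `101` has just been matched — but flip the accepting set: everything except the trap s3 accepts.
        0   1  
>* s0   s0  s1 
 * s1   s2  s1 
 * s2   s0  s3 
   s3   s3  s3 
(> = start, * = accepting)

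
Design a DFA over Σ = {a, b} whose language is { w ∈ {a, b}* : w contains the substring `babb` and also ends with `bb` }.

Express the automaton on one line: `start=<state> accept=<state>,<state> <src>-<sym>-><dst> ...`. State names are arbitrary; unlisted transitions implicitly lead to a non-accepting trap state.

start=q0 accept=q4 q0-a->q0 q0-b->q1 q1-a->q2 q1-b->q1 q2-a->q0 q2-b->q3 q3-a->q2 q3-b->q4 q4-a->q5 q4-b->q4 q5-a->q5 q5-b->q6 q6-a->q5 q6-b->q4

Run two small machines in parallel and take their product. The first has 5 states tracking whether and how much of `babb` has been seen; the second has 3 states tracking how much of the suffix `bb` has currently been matched. A product state is a pair (one from each), accepting exactly when both do. Equivalent product states are then merged.
        a   b  
>  q0   q0  q1 
   q1   q2  q1 
   q2   q0  q3 
   q3   q2  q4 
 * q4   q5  q4 
   q5   q5  q6 
   q6   q5  q4 
(> = start, * = accepting)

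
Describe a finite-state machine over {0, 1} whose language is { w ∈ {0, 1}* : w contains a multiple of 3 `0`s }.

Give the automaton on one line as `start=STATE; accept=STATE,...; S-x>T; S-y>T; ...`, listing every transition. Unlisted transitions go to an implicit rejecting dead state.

start=A; accept=A; A-0>B; A-1>A; B-0>C; B-1>B; C-0>A; C-1>C

The only thing that matters is how many `0`s have appeared, reduced mod 3. Use one state per residue: A for 0, …, C for 2. Reading `0` moves to the next residue; anything else stays put. A is accepting.
3 states suffice.
       0  1 
>* A   B  A 
   B   C  B 
   C   A  C 
(> = start, * = accepting)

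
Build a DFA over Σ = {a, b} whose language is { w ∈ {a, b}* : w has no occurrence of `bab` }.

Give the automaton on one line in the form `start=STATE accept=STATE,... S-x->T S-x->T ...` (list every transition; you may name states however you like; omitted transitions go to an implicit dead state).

This is the complement of 'contains `bab`'. Use the same substring-matching states — q0 through q3 holding how much of `bab` has just been matched — but flip the accepting set: everything except the trap q3 accepts.
With 4 states:
        a   b  
>* q0   q0  q1 
 * q1   q2  q1 
 * q2   q0  q3 
   q3   q3  q3 
(> = start, * = accepting)

start=q0 accept=q0,q1,q2 q0-a->q0 q0-b->q1 q1-a->q2 q1-b->q1 q2-a->q0 q2-b->q3 q3-a->q3 q3-b->q3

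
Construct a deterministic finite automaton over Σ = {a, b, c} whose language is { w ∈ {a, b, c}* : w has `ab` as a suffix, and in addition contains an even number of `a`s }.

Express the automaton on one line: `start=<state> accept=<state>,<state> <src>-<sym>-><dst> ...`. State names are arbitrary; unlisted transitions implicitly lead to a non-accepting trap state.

Run two small machines in parallel and take their product. The first has 3 states tracking how much of the suffix `ab` has currently been matched; the second has 2 states tracking the count of `a`s modulo 2. A product state is a pair (one from each), accepting exactly when both do.
With 6 states:
        a   b   c  
>  s0   s1  s0  s0 
   s1   s2  s3  s4 
   s2   s1  s5  s0 
   s3   s2  s4  s4 
   s4   s2  s4  s4 
 * s5   s1  s0  s0 
(> = start, * = accepting)

start=s0 accept=s5 s0-a->s1 s0-b->s0 s0-c->s0 s1-a->s2 s1-b->s3 s1-c->s4 s2-a->s1 s2-b->s5 s2-c->s0 s3-a->s2 s3-b->s4 s3-c->s4 s4-a->s2 s4-b->s4 s4-c->s4 s5-a->s1 s5-b->s0 s5-c->s0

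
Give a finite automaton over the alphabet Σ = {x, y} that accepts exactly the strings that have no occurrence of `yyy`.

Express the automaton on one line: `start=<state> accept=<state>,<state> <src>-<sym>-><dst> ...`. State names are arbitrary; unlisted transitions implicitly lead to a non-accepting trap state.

start=q0 accept=q0,q1,q2 q0-x->q0 q0-y->q1 q1-x->q0 q1-y->q2 q2-x->q0 q2-y->q3 q3-x->q3 q3-y->q3

This is the complement of 'contains `yyy`'. Use the same substring-matching states — q0 through q3 holding how much of `yyy` has just been matched — but flip the accepting set: everything except the trap q3 accepts.
4 states suffice.
        x   y  
>* q0   q0  q1 
 * q1   q0  q2 
 * q2   q0  q3 
   q3   q3  q3 
(> = start, * = accepting)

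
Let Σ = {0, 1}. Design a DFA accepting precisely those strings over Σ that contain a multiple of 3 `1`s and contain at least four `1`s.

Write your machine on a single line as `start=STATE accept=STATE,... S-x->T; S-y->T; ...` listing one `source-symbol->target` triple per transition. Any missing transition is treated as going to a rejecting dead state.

Run two small machines in parallel and take their product. One (3 states) tracks the count of `1`s modulo 3; the other (6 states) tracks the count of `1`s, saturating at 5. Each combined state is a pair, one component from each; accept when both components accept. After merging equivalent states the machine shrinks.
A 7-state machine:
        0   1  
>  s0   s0  s1 
   s1   s1  s2 
   s2   s2  s3 
   s3   s3  s4 
   s4   s4  s5 
   s5   s5  s6 
 * s6   s6  s4 
(> = start, * = accepting)

start=s0; accept=s6; s0-0->s0; s0-1->s1; s1-0->s1; s1-1->s2; s2-0->s2; s2-1->s3; s3-0->s3; s3-1->s4; s4-0->s4; s4-1->s5; s5-0->s5; s5-1->s6; s6-0->s6; s6-1->s4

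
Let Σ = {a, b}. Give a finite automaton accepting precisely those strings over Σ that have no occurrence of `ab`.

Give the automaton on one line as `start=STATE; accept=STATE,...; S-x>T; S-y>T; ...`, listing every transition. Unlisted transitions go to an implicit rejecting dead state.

This is the complement of 'contains `ab`'. Use the same substring-matching states — s0 through s2 holding how much of `ab` has just been matched — but flip the accepting set: everything except the trap s2 accepts.
With 3 states:
        a   b  
>* s0   s1  s0 
 * s1   s1  s2 
   s2   s2  s2 
(> = start, * = accepting)

start=s0; accept=s0,s1; s0-a>s1; s0-b>s0; s1-a>s1; s1-b>s2; s2-a>s2; s2-b>s2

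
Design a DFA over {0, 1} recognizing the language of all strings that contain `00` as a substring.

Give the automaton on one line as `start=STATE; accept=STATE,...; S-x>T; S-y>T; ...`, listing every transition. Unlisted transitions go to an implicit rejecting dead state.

States S0..S1 record the length of the longest prefix of `00` that matches the current input suffix. Reaching S2 means `00` has been seen, and we stay there forever. Accept from S2.
A 3-state machine:
        0   1  
>  S0   S1  S0 
   S1   S2  S0 
 * S2   S2  S2 
(> = start, * = accepting)

start=S0; accept=S2; S0-0>S1; S0-1>S0; S1-0>S2; S1-1>S0; S2-0>S2; S2-1>S2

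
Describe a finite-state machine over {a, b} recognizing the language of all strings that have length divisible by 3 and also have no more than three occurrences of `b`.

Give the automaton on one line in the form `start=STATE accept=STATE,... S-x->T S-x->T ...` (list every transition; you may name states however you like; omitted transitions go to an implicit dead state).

start=S0 accept=S0,S6,S7,S8 S0-a->S1 S0-b->S2 S1-a->S3 S1-b->S4 S2-a->S4 S2-b->S5 S3-a->S0 S3-b->S6 S4-a->S6 S4-b->S7 S5-a->S7 S5-b->S8 S6-a->S2 S6-b->S9 S7-a->S9 S7-b->S10 S8-a->S10 S8-b->S11 S9-a->S5 S9-b->S12 S10-a->S12 S10-b->S13 S11-a->S13 S11-b->S13 S12-a->S8 S12-b->S14 S13-a->S14 S13-b->S14 S14-a->S11 S14-b->S11

Build one automaton per condition and run them in lockstep. The first has 3 states tracking the input length modulo 3; the second has 5 states tracking the count of `b`s, saturating at 4. A product state is a pair (one from each), accepting exactly when both do.
With 15 states:
          a    b  
>* S0     S1   S2 
   S1     S3   S4 
   S2     S4   S5 
   S3     S0   S6 
   S4     S6   S7 
   S5     S7   S8 
 * S6     S2   S9 
 * S7     S9  S10 
 * S8    S10  S11 
   S9     S5  S12 
   S10   S12  S13 
   S11   S13  S13 
   S12    S8  S14 
   S13   S14  S14 
   S14   S11  S11 
(> = start, * = accepting)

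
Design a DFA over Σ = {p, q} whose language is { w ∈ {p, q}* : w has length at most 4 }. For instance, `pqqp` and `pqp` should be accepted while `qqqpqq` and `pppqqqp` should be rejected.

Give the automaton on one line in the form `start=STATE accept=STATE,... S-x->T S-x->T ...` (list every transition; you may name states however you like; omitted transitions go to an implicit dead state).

We only need to distinguish lengths 0, 1, …, 4, and '>4'. Chain A → B → C → D → E → F on every symbol, with F looping. Accepting states: {A, B, C, D, E}.
With 6 states:
       p  q 
>* A   B  B 
 * B   C  C 
 * C   D  D 
 * D   E  E 
 * E   F  F 
   F   F  F 
(> = start, * = accepting)

start=A accept=A,B,C,D,E A-p->B A-q->B B-p->C B-q->C C-p->D C-q->D D-p->E D-q->E E-p->F E-q->F F-p->F F-q->F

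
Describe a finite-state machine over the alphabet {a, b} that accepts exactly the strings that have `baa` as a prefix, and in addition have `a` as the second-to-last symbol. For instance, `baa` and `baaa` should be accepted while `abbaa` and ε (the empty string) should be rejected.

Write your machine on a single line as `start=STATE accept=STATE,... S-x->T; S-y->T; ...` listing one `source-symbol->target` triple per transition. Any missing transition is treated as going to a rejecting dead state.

Handle the two conditions separately and then intersect. The first has 5 states tracking whether the input so far still matches the prefix `baa`; the second has 7 states tracking the last 2 symbols read. A product state is a pair (one from each), accepting exactly when both do.
A 12-state machine:
          a    b  
>  s0     s1   s2 
   s1     s3   s4 
   s2     s5   s6 
   s3     s3   s4 
   s4     s7   s6 
   s5     s8   s4 
   s6     s7   s6 
   s7     s3   s4 
 * s8     s8   s9 
 * s9    s10  s11 
   s10    s8   s9 
   s11   s10  s11 
(> = start, * = accepting)

start=s0; accept=s8,s9; s0-a->s1; s0-b->s2; s1-a->s3; s1-b->s4; s2-a->s5; s2-b->s6; s3-a->s3; s3-b->s4; s4-a->s7; s4-b->s6; s5-a->s8; s5-b->s4; s6-a->s7; s6-b->s6; s7-a->s3; s7-b->s4; s8-a->s8; s8-b->s9; s9-a->s10; s9-b->s11; s10-a->s8; s10-b->s9; s11-a->s10; s11-b->s11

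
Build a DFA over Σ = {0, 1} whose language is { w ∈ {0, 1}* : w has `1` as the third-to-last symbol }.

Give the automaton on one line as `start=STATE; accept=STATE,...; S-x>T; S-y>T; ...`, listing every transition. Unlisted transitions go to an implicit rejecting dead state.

start=q0; accept=q11,q12,q13,q14; q0-0>q1; q0-1>q2; q1-0>q3; q1-1>q4; q2-0>q5; q2-1>q6; q3-0>q7; q3-1>q8; q4-0>q9; q4-1>q10; q5-0>q11; q5-1>q12; q6-0>q13; q6-1>q14; q7-0>q7; q7-1>q8; q8-0>q9; q8-1>q10; q9-0>q11; q9-1>q12; q10-0>q13; q10-1>q14; q11-0>q7; q11-1>q8; q12-0>q9; q12-1>q10; q13-0>q11; q13-1>q12; q14-0>q13; q14-1>q14

Because acceptance depends on a position counted from the end, the machine has to buffer the most recent 3 symbols. Make each state the string of the last up-to-3 symbols read; on input `x` shift the window left and append `x`. Accept when the buffered window has length 3 and begins with `1`.
A 15-state machine:
          0    1  
>  q0     q1   q2 
   q1     q3   q4 
   q2     q5   q6 
   q3     q7   q8 
   q4     q9  q10 
   q5    q11  q12 
   q6    q13  q14 
   q7     q7   q8 
   q8     q9  q10 
   q9    q11  q12 
   q10   q13  q14 
 * q11    q7   q8 
 * q12    q9  q10 
 * q13   q11  q12 
 * q14   q13  q14 
(> = start, * = accepting)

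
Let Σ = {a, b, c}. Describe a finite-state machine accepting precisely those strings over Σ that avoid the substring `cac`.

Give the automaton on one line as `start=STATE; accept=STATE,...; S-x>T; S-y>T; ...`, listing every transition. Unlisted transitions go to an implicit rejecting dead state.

Track partial matches of the forbidden pattern `cac`. State q3 is a dead state reached once `cac` has occurred; every other state accepts. q0 means no part of `cac` is currently matched.
A 4-state machine:
        a   b   c  
>* q0   q0  q0  q1 
 * q1   q2  q0  q1 
 * q2   q0  q0  q3 
   q3   q3  q3  q3 
(> = start, * = accepting)

start=q0; accept=q0,q1,q2; q0-a>q0; q0-b>q0; q0-c>q1; q1-a>q2; q1-b>q0; q1-c>q1; q2-a>q0; q2-b>q0; q2-c>q3; q3-a>q3; q3-b>q3; q3-c>q3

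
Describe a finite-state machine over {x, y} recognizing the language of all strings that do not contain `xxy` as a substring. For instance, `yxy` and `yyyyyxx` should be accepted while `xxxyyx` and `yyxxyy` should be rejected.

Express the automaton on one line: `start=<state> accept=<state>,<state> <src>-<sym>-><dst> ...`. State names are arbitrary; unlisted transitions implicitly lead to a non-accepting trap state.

start=s0 accept=s0,s1,s2 s0-x->s1 s0-y->s0 s1-x->s2 s1-y->s0 s2-x->s2 s2-y->s3 s3-x->s3 s3-y->s3

Track partial matches of the forbidden pattern `xxy`. State s3 is a dead state reached once `xxy` has occurred; every other state accepts. s0 means no part of `xxy` is currently matched.
With 4 states:
        x   y  
>* s0   s1  s0 
 * s1   s2  s0 
 * s2   s2  s3 
   s3   s3  s3 
(> = start, * = accepting)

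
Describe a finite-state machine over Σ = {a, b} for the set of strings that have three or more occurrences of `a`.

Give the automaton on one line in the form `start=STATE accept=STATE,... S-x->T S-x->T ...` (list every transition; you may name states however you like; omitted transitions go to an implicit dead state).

start=s0 accept=s3,s4 s0-a->s1 s0-b->s0 s1-a->s2 s1-b->s1 s2-a->s3 s2-b->s2 s3-a->s4 s3-b->s3 s4-a->s4 s4-b->s4

Only the number of `a`s matters, and only up to 4. Make a chain s0 → s1 → s2 → s3 → s4 advanced by each `a` (with s4 absorbing); every other symbol self-loops. The accepting set is {s3, s4}.
A 5-state machine:
        a   b  
>  s0   s1  s0 
   s1   s2  s1 
   s2   s3  s2 
 * s3   s4  s3 
 * s4   s4  s4 
(> = start, * = accepting)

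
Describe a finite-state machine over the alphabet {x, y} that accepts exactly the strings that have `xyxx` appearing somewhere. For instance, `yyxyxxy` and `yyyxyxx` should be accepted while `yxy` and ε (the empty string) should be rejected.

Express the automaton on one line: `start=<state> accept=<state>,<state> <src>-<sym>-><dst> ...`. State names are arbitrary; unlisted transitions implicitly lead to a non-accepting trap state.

start=q0 accept=q4 q0-x->q1 q0-y->q0 q1-x->q1 q1-y->q2 q2-x->q3 q2-y->q0 q3-x->q4 q3-y->q2 q4-x->q4 q4-y->q4

States q0..q3 record the length of the longest prefix of `xyxx` that matches the current input suffix. Reaching q4 means `xyxx` has been seen, and we stay there forever. Accept from q4.
A 5-state machine:
        x   y  
>  q0   q1  q0 
   q1   q1  q2 
   q2   q3  q0 
   q3   q4  q2 
 * q4   q4  q4 
(> = start, * = accepting)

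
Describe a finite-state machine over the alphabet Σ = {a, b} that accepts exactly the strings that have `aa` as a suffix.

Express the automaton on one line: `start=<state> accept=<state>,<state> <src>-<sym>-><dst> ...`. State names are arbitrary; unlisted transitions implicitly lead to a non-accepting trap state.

Let each state record the length of the longest suffix of the input read so far that is also a prefix of `aa`. q1 means the last symbol is `a`; q2 means the last 2 symbols are `aa`. Accept only at q2, where the string currently ends in `aa`.
With 3 states:
        a   b  
>  q0   q1  q0 
   q1   q2  q0 
 * q2   q2  q0 
(> = start, * = accepting)

start=q0 accept=q2 q0-a->q1 q0-b->q0 q1-a->q2 q1-b->q0 q2-a->q2 q2-b->q0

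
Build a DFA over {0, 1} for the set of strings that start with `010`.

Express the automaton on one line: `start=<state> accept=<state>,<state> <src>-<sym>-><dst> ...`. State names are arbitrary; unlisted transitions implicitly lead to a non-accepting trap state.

start=S0 accept=S3 S0-0->S1 S0-1->S4 S1-0->S4 S1-1->S2 S2-0->S3 S2-1->S4 S3-0->S3 S3-1->S3 S4-0->S4 S4-1->S4

Walk along `010` while the input agrees: from S0 take `0` to S1, and so on. Any deviation drops to the rejecting sink S4. Once S3 is reached the prefix is confirmed and every continuation is accepted.
5 states suffice.
        0   1  
>  S0   S1  S4 
   S1   S4  S2 
   S2   S3  S4 
 * S3   S3  S3 
   S4   S4  S4 
(> = start, * = accepting)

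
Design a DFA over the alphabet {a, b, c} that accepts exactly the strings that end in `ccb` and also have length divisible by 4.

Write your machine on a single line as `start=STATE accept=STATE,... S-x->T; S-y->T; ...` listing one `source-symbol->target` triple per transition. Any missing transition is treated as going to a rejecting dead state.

Build one automaton per condition and run them in lockstep. The first has 4 states tracking how much of the suffix `ccb` has currently been matched; the second has 4 states tracking the input length modulo 4. A product state is a pair (one from each), accepting exactly when both do.
A 16-state machine:
          a    b    c  
>  S0     S1   S1   S2 
   S1     S3   S3   S4 
   S2     S3   S3   S5 
   S3     S6   S6   S7 
   S4     S6   S6   S8 
   S5     S6   S9   S8 
   S6     S0   S0  S10 
   S7     S0   S0  S11 
   S8     S0  S12  S11 
   S9     S0   S0  S10 
   S10    S1   S1  S13 
   S11    S1  S14  S13 
 * S12    S1   S1   S2 
   S13    S3  S15   S5 
   S14    S3   S3   S4 
   S15    S6   S6   S7 
(> = start, * = accepting)

start=S0; accept=S12; S0-a->S1; S0-b->S1; S0-c->S2; S1-a->S3; S1-b->S3; S1-c->S4; S2-a->S3; S2-b->S3; S2-c->S5; S3-a->S6; S3-b->S6; S3-c->S7; S4-a->S6; S4-b->S6; S4-c->S8; S5-a->S6; S5-b->S9; S5-c->S8; S6-a->S0; S6-b->S0; S6-c->S10; S7-a->S0; S7-b->S0; S7-c->S11; S8-a->S0; S8-b->S12; S8-c->S11; S9-a->S0; S9-b->S0; S9-c->S10; S10-a->S1; S10-b->S1; S10-c->S13; S11-a->S1; S11-b->S14; S11-c->S13; S12-a->S1; S12-b->S1; S12-c->S2; S13-a->S3; S13-b->S15; S13-c->S5; S14-a->S3; S14-b->S3; S14-c->S4; S15-a->S6; S15-b->S6; S15-c->S7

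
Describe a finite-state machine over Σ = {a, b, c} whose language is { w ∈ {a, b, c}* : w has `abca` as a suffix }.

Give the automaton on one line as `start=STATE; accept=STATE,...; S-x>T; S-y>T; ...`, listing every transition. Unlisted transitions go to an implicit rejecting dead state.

start=S0; accept=S4; S0-a>S1; S0-b>S0; S0-c>S0; S1-a>S1; S1-b>S2; S1-c>S0; S2-a>S1; S2-b>S0; S2-c>S3; S3-a>S4; S3-b>S0; S3-c>S0; S4-a>S1; S4-b>S2; S4-c>S0

Let each state record the length of the longest suffix of the input read so far that is also a prefix of `abca`. S1 means the last symbol is `a`; S2 means the last 2 symbols are `ab`; S3 means the last 3 symbols are `abc`; S4 means the last 4 symbols are `abca`. Accept only at S4, where the string currently ends in `abca`.
A 5-state machine:
        a   b   c  
>  S0   S1  S0  S0 
   S1   S1  S2  S0 
   S2   S1  S0  S3 
   S3   S4  S0  S0 
 * S4   S1  S2  S0 
(> = start, * = accepting)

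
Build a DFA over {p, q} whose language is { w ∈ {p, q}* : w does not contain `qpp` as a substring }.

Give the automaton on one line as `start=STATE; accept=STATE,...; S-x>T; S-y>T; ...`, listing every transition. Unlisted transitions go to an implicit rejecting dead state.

Track partial matches of the forbidden pattern `qpp`. State D is a dead state reached once `qpp` has occurred; every other state accepts. A means no part of `qpp` is currently matched.
4 states suffice.
       p  q 
>* A   A  B 
 * B   C  B 
 * C   D  B 
   D   D  D 
(> = start, * = accepting)

start=A; accept=A,B,C; A-p>A; A-q>B; B-p>C; B-q>B; C-p>D; C-q>B; D-p>D; D-q>D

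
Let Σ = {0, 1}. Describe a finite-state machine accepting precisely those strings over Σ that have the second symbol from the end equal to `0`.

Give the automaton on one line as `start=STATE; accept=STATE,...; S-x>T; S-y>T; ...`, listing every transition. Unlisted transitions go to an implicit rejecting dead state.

Because acceptance depends on a position counted from the end, the machine has to buffer the most recent 2 symbols. Make each state the string of the last up-to-2 symbols read; on input `x` shift the window left and append `x`. Accept when the buffered window has length 2 and begins with `0`.
        0   1  
>  q0   q1  q2 
   q1   q3  q4 
   q2   q5  q6 
 * q3   q3  q4 
 * q4   q5  q6 
   q5   q3  q4 
   q6   q5  q6 
(> = start, * = accepting)

start=q0; accept=q3,q4; q0-0>q1; q0-1>q2; q1-0>q3; q1-1>q4; q2-0>q5; q2-1>q6; q3-0>q3; q3-1>q4; q4-0>q5; q4-1>q6; q5-0>q3; q5-1>q4; q6-0>q5; q6-1>q6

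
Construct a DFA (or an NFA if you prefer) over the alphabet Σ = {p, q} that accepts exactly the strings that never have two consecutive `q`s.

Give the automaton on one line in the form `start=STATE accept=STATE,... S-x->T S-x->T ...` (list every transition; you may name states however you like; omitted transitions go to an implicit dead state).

Track partial matches of the forbidden pattern `qq`. State s2 is a dead state reached once `qq` has occurred; every other state accepts. s0 means no part of `qq` is currently matched.
With 3 states:
        p   q  
>* s0   s0  s1 
 * s1   s0  s2 
   s2   s2  s2 
(> = start, * = accepting)

start=s0 accept=s0,s1 s0-p->s0 s0-q->s1 s1-p->s0 s1-q->s2 s2-p->s2 s2-q->s2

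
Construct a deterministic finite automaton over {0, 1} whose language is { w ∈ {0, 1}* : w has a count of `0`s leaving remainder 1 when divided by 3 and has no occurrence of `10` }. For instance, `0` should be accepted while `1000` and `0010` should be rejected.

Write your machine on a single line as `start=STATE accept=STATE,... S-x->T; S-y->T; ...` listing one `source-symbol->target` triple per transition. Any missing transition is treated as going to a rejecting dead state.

start=A; accept=B,E; A-0->B; A-1->C; B-0->D; B-1->E; C-0->C; C-1->C; D-0->A; D-1->C; E-0->C; E-1->E

Run two small machines in parallel and take their product. One (3 states) tracks the count of `0`s modulo 3; the other (3 states) tracks partial matches of the forbidden pattern `10`. Each combined state is a pair, one component from each; accept when both components accept. Minimizing collapses redundant product states.
A 5-state machine:
       0  1 
>  A   B  C 
 * B   D  E 
   C   C  C 
   D   A  C 
 * E   C  E 
(> = start, * = accepting)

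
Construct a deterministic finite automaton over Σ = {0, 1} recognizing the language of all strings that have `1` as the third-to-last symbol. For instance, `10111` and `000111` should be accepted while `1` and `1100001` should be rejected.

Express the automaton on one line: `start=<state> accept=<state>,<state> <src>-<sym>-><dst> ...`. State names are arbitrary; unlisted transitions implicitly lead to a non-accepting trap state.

start=q0 accept=q11,q12,q13,q14 q0-0->q1 q0-1->q2 q1-0->q3 q1-1->q4 q2-0->q5 q2-1->q6 q3-0->q7 q3-1->q8 q4-0->q9 q4-1->q10 q5-0->q11 q5-1->q12 q6-0->q13 q6-1->q14 q7-0->q7 q7-1->q8 q8-0->q9 q8-1->q10 q9-0->q11 q9-1->q12 q10-0->q13 q10-1->q14 q11-0->q7 q11-1->q8 q12-0->q9 q12-1->q10 q13-0->q11 q13-1->q12 q14-0->q13 q14-1->q14

A DFA must remember the last 3 symbols (since which symbol is third-to-last isn't known until the input ends). Use one state per possible window of the last ≤3 symbols; accept from those whose window starts with `1`.
A 15-state machine:
          0    1  
>  q0     q1   q2 
   q1     q3   q4 
   q2     q5   q6 
   q3     q7   q8 
   q4     q9  q10 
   q5    q11  q12 
   q6    q13  q14 
   q7     q7   q8 
   q8     q9  q10 
   q9    q11  q12 
   q10   q13  q14 
 * q11    q7   q8 
 * q12    q9  q10 
 * q13   q11  q12 
 * q14   q13  q14 
(> = start, * = accepting)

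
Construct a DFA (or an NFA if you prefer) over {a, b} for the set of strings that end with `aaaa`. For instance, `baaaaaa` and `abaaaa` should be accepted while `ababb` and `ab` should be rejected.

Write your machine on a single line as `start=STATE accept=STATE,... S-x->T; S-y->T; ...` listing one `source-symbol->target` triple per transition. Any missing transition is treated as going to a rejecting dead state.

start=s0; accept=s4; s0-a->s1; s0-b->s0; s1-a->s2; s1-b->s0; s2-a->s3; s2-b->s0; s3-a->s4; s3-b->s0; s4-a->s4; s4-b->s0

Remember how much of `aaaa` the current input suffix matches. State s0 means no match yet; s1 means the last symbol is `a`; s2 means the last 2 symbols are `aa`; s3 means the last 3 symbols are `aaa`; s4 means the last 4 symbols are `aaaa`. Only s4 accepts. On a mismatch, fall back to the longest proper suffix that is still a prefix of `aaaa`.
With 5 states:
        a   b  
>  s0   s1  s0 
   s1   s2  s0 
   s2   s3  s0 
   s3   s4  s0 
 * s4   s4  s0 
(> = start, * = accepting)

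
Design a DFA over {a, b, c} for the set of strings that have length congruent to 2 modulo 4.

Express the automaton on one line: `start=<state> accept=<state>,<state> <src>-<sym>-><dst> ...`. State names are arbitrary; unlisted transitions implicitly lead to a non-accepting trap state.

start=q0 accept=q2 q0-a->q1 q0-b->q1 q0-c->q1 q1-a->q2 q1-b->q2 q1-c->q2 q2-a->q3 q2-b->q3 q2-c->q3 q3-a->q0 q3-b->q0 q3-c->q0

Only the length mod 4 matters, so use a 4-cycle: from any state, every input symbol moves to the next state, wrapping q3 back to q0. Mark q2 accepting.
4 states suffice.
        a   b   c  
>  q0   q1  q1  q1 
   q1   q2  q2  q2 
 * q2   q3  q3  q3 
   q3   q0  q0  q0 
(> = start, * = accepting)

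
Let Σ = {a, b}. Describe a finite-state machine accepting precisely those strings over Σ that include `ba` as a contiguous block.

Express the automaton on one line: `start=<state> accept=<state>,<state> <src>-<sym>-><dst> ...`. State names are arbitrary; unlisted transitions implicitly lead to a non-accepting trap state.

start=s0 accept=s2 s0-a->s0 s0-b->s1 s1-a->s2 s1-b->s1 s2-a->s2 s2-b->s2

Track how much of `ba` has been matched so far: state s0 is no progress, s2 is the absorbing accept state reached once `ba` has occurred. Intermediate states record partial matches; on a mismatch, fall back to the longest reusable overlap.
3 states suffice.
        a   b  
>  s0   s0  s1 
   s1   s2  s1 
 * s2   s2  s2 
(> = start, * = accepting)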